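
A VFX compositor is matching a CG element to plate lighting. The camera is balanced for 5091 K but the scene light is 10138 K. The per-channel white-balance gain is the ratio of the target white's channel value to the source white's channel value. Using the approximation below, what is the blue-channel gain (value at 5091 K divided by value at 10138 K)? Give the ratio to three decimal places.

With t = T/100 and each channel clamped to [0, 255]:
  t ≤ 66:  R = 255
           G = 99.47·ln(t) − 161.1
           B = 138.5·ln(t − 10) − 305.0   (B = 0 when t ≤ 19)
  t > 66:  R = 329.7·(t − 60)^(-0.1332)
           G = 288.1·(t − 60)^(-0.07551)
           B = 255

At 10138 K (t = 101.38):
  B = 255 by definition for t > 66.
At 5091 K (t = 50.91):
  B = 138.5·ln(50.91 − 10) − 305.0 = 138.5·ln 40.91 − 305.0 = 138.5·3.7114 − 305.0 = 209.025.
Gain = 209.025 / 255.000 = 0.8197 → 0.820.

0.820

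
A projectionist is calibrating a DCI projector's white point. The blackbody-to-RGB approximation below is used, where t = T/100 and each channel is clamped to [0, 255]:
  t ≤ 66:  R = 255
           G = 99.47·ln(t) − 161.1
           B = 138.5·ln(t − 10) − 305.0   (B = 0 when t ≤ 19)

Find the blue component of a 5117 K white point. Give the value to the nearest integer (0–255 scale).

210

t = 5117/100 = 51.17; the t ≤ 66 branch applies.
B = 138.5·ln(51.17 − 10) − 305.0 = 138.5·ln 41.17 − 305.0 = 138.5·3.7177 − 305.0 = 209.903.
Rounded: 210.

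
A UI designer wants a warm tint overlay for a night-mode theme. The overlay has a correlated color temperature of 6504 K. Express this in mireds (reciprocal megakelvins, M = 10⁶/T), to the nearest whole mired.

154 mireds

M = 10⁶ / 6504 = 153.752 → 154 mireds.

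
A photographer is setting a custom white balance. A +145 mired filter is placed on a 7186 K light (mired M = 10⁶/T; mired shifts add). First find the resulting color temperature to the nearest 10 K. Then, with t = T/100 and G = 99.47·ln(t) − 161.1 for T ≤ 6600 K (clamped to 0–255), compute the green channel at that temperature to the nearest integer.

193

M_in = 10⁶/7186 = 139.16; M_out = 139.16 + (+145) = 284.16.
T_out = 10⁶/284.16 = 3519.2 K → 3520 K; t = 35.2.
G = 99.47·ln 35.2 − 161.1 = 99.47·3.5610 − 161.1 = 193.117.
Rounded: 193.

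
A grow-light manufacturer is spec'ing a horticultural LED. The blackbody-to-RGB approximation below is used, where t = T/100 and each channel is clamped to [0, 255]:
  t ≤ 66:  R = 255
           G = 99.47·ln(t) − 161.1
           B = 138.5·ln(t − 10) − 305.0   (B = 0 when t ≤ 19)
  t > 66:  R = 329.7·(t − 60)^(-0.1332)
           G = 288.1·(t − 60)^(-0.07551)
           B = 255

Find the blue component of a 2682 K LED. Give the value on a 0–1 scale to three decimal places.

0.337

t = 2682/100 = 26.82; the t ≤ 66 branch applies.
B = 138.5·ln(26.82 − 10) − 305.0 = 138.5·ln 16.82 − 305.0 = 138.5·2.8226 − 305.0 = 85.926.
On a 0–1 scale: 85.926/255 = 0.3370 → 0.337.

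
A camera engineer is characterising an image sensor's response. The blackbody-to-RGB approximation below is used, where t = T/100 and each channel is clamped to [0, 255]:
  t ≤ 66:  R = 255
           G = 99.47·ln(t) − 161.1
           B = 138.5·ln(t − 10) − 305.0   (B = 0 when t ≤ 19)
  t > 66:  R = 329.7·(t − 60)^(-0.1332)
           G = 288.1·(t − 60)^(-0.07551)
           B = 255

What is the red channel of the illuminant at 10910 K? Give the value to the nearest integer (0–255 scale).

196

t = 10910/100 = 109.1; the t > 66 branch applies.
R = 329.7·(109.1 − 60)^(-0.1332) = 329.7·49.1^(-0.1332) = 329.7·0.59532 = 196.276.
Rounded: 196.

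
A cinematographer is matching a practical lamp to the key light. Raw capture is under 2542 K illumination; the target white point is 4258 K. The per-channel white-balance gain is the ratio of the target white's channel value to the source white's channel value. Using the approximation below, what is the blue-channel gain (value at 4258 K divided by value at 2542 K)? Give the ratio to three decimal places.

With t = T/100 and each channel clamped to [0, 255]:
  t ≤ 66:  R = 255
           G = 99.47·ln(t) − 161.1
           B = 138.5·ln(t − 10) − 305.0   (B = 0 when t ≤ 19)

2.402

At 2542 K (t = 25.42):
  B = 138.5·ln(25.42 − 10) − 305.0 = 138.5·ln 15.42 − 305.0 = 138.5·2.7357 − 305.0 = 73.890.
At 4258 K (t = 42.58):
  B = 138.5·ln(42.58 − 10) − 305.0 = 138.5·ln 32.58 − 305.0 = 138.5·3.4837 − 305.0 = 177.492.
Gain = 177.492 / 73.890 = 2.4021 → 2.402.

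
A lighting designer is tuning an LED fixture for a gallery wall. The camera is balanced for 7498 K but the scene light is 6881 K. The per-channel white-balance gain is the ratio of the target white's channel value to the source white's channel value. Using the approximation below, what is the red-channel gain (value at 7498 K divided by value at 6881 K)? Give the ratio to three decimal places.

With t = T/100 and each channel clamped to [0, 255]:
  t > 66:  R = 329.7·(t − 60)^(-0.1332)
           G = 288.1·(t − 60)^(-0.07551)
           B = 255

At 6881 K (t = 68.81):
  R = 329.7·(68.81 − 60)^(-0.1332) = 329.7·8.81^(-0.1332) = 329.7·0.74839 = 246.745.
At 7498 K (t = 74.98):
  R = 329.7·(74.98 − 60)^(-0.1332) = 329.7·14.98^(-0.1332) = 329.7·0.69730 = 229.901.
Gain = 229.901 / 246.745 = 0.9317 → 0.932.

0.932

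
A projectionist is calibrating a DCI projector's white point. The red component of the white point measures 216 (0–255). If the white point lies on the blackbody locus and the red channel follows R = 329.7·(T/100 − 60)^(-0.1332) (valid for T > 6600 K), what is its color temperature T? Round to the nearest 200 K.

8400 K

(t − 60)^(-0.1332) = 216/329.7 = 0.65514.
t − 60 = 0.65514^(1/-0.1332) = 0.65514^(-7.508) = 23.926, so t = 83.926.
T = 100·t = 8393 K → 8400 K to the nearest 200 K.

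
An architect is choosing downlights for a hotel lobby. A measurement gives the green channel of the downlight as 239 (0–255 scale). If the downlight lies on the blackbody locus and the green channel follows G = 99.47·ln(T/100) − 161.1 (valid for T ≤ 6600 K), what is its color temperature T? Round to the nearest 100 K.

5600 K

ln t = (239 + 161.1) / 99.47 = 4.0223.
t = e^4.0223 = 55.830.
T = 100·t = 5583 K → 5600 K to the nearest 100 K.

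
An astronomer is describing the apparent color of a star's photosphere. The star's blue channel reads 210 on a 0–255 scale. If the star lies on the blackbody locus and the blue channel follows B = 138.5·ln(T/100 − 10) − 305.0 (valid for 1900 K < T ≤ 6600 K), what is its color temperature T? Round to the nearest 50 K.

5100 K

ln(t − 10) = (210 + 305.0) / 138.5 = 3.7184.
t − 10 = e^3.7184 = 41.199, so t = 51.199.
T = 100·t = 5120 K → 5100 K to the nearest 50 K.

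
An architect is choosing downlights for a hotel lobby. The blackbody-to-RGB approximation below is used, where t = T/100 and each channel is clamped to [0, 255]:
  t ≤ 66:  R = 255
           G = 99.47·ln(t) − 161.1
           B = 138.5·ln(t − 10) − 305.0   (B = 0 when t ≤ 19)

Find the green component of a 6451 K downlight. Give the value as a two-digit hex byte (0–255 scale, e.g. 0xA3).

t = 6451/100 = 64.51; the t ≤ 66 branch applies.
G = 99.47·ln 64.51 − 161.1 = 99.47·4.1668 − 161.1 = 253.374.
Rounded: 253; in hex, 0xFD.

0xFD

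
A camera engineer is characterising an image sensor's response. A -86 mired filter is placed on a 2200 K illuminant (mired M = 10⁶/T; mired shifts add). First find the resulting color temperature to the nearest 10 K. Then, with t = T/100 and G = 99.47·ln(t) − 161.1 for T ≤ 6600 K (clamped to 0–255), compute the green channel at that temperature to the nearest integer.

M_in = 10⁶/2200 = 454.55; M_out = 454.55 + (-86) = 368.55.
T_out = 10⁶/368.55 = 2713.4 K → 2710 K; t = 27.1.
G = 99.47·ln 27.1 − 161.1 = 99.47·3.2995 − 161.1 = 167.105.
Rounded: 167.

167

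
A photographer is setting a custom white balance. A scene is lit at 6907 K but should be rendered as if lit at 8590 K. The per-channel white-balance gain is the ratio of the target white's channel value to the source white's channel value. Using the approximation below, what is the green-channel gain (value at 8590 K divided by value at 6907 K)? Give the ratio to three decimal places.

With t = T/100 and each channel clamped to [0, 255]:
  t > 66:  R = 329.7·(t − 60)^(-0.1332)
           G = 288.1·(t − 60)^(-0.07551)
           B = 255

At 6907 K (t = 69.07):
  G = 288.1·(69.07 − 60)^(-0.07551) = 288.1·9.07^(-0.07551) = 288.1·0.84662 = 243.913.
At 8590 K (t = 85.9):
  G = 288.1·(85.9 − 60)^(-0.07551) = 288.1·25.9^(-0.07551) = 288.1·0.78214 = 225.333.
Gain = 225.333 / 243.913 = 0.9238 → 0.924.

0.924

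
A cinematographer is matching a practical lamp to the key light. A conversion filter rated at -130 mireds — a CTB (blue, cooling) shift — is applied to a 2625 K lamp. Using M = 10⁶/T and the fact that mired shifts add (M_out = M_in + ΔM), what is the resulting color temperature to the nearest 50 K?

M_in = 10⁶/2625 = 380.95 mireds.
M_out = 380.95 + (-130) = 250.95 mireds.
T_out = 10⁶/250.95 = 3984.8 K → 4000 K.

4000 K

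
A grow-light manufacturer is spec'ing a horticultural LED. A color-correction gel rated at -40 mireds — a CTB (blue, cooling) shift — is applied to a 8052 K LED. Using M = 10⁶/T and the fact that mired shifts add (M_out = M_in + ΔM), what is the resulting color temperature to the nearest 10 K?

M_in = 10⁶/8052 = 124.19 mireds.
M_out = 124.19 + (-40) = 84.19 mireds.
T_out = 10⁶/84.19 = 11877.5 K → 11880 K.

11880 K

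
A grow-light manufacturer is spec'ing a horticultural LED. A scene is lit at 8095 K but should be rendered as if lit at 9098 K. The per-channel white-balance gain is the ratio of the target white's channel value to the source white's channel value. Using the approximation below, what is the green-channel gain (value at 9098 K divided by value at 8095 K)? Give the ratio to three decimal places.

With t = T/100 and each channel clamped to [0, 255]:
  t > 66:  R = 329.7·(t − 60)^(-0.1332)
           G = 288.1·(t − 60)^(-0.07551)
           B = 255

0.971

At 8095 K (t = 80.95):
  G = 288.1·(80.95 − 60)^(-0.07551) = 288.1·20.95^(-0.07551) = 288.1·0.79476 = 228.971.
At 9098 K (t = 90.98):
  G = 288.1·(90.98 − 60)^(-0.07551) = 288.1·30.98^(-0.07551) = 288.1·0.77163 = 222.306.
Gain = 222.306 / 228.971 = 0.9709 → 0.971.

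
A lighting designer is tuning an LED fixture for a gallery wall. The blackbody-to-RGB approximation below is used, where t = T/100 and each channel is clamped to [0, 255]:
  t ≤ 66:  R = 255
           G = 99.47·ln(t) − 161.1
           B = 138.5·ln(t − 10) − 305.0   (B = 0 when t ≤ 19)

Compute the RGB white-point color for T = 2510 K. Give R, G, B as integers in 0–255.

R=255, G=159, B=71

t = 2510/100 = 25.1; the t ≤ 66 branch applies.
R = 255 by definition for t ≤ 66.
G = 99.47·ln 25.1 − 161.1 = 99.47·3.2229 − 161.1 = 159.479.
B = 138.5·ln(25.1 − 10) − 305.0 = 138.5·ln 15.1 − 305.0 = 138.5·2.7147 − 305.0 = 70.985.
Rounded: (255, 159, 71).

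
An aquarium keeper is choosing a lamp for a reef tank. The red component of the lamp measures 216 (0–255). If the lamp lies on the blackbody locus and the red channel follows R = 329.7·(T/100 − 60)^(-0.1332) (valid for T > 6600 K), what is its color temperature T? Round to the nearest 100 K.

(t − 60)^(-0.1332) = 216/329.7 = 0.65514.
t − 60 = 0.65514^(1/-0.1332) = 0.65514^(-7.508) = 23.926, so t = 83.926.
T = 100·t = 8393 K → 8400 K to the nearest 100 K.

8400 K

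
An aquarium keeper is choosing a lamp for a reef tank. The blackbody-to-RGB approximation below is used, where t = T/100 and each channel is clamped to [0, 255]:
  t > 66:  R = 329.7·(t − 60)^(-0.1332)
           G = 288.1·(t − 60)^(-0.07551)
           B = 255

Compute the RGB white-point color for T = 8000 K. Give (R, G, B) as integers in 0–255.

(221, 230, 255)

t = 8000/100 = 80; the t > 66 branch applies.
R = 329.7·(80 − 60)^(-0.1332) = 329.7·20^(-0.1332) = 329.7·0.67097 = 221.219.
G = 288.1·(80 − 60)^(-0.07551) = 288.1·20^(-0.07551) = 288.1·0.79755 = 229.775.
B = 255 by definition for t > 66.
Rounded: (221, 230, 255).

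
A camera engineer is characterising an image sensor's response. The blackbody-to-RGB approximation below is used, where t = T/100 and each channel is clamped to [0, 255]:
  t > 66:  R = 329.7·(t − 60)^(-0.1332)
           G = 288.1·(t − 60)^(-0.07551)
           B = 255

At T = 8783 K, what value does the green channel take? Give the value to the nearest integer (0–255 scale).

224

t = 8783/100 = 87.83; the t > 66 branch applies.
G = 288.1·(87.83 − 60)^(-0.07551) = 288.1·27.83^(-0.07551) = 288.1·0.77790 = 224.114.
Rounded: 224.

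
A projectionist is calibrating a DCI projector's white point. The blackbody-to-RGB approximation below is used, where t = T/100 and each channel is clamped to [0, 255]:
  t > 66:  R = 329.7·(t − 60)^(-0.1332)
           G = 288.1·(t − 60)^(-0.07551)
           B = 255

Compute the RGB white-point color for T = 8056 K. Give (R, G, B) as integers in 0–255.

t = 8056/100 = 80.56; the t > 66 branch applies.
R = 329.7·(80.56 − 60)^(-0.1332) = 329.7·20.56^(-0.1332) = 329.7·0.66851 = 220.406.
G = 288.1·(80.56 − 60)^(-0.07551) = 288.1·20.56^(-0.07551) = 288.1·0.79589 = 229.296.
B = 255 by definition for t > 66.
Rounded: (220, 229, 255).

(220, 229, 255)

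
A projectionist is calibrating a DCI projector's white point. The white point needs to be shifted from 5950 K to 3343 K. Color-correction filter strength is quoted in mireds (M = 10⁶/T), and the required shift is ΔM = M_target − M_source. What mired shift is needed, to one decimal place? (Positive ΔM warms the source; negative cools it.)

+131.1 mireds

M_source = 10⁶/5950 = 168.067; M_target = 10⁶/3343 = 299.133.
ΔM = 299.133 − 168.067 = 131.065 → +131.1 mireds, a warming shift.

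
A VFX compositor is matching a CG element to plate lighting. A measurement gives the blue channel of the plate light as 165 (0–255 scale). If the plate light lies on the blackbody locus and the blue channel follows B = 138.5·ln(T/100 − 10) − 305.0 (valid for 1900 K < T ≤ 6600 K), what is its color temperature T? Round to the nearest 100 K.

4000 K

ln(t − 10) = (165 + 305.0) / 138.5 = 3.3935.
t − 10 = e^3.3935 = 29.770, so t = 39.770.
T = 100·t = 3977 K → 4000 K to the nearest 100 K.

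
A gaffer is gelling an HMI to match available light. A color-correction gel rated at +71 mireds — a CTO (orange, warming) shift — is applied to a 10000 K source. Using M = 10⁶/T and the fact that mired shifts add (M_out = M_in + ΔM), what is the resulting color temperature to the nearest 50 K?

5850 K

M_in = 10⁶/10000 = 100.00 mireds.
M_out = 100.00 + (+71) = 171.00 mireds.
T_out = 10⁶/171.00 = 5848.0 K → 5850 K.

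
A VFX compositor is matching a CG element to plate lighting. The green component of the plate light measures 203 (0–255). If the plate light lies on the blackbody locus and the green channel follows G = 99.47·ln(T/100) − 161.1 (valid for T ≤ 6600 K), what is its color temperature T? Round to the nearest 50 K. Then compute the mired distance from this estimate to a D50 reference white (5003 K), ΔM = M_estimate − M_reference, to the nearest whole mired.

+57 mireds

ln t = (203 + 161.1) / 99.47 = 3.6604.
t = e^3.6604 = 38.877.
T = 100·t = 3888 K → 3900 K to the nearest 50 K.
M_estimate = 10⁶/3900 = 256.41; M_reference = 10⁶/5003 = 199.88.
ΔM = 256.41 − 199.88 = 56.53 → +57 mireds.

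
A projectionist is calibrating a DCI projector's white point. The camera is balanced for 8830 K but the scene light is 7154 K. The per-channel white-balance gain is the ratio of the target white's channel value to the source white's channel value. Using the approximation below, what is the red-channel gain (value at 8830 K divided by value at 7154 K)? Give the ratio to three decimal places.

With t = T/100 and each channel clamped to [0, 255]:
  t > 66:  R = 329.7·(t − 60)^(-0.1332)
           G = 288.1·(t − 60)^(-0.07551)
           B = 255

0.887

At 7154 K (t = 71.54):
  R = 329.7·(71.54 − 60)^(-0.1332) = 329.7·11.54^(-0.1332) = 329.7·0.72196 = 238.031.
At 8830 K (t = 88.3):
  R = 329.7·(88.3 − 60)^(-0.1332) = 329.7·28.3^(-0.1332) = 329.7·0.64065 = 211.223.
Gain = 211.223 / 238.031 = 0.8874 → 0.887.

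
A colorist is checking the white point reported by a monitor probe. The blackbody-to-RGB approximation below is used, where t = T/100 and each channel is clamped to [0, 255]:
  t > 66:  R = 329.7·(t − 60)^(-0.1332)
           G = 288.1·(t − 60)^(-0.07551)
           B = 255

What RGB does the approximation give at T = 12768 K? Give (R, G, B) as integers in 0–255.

t = 12768/100 = 127.68; the t > 66 branch applies.
R = 329.7·(127.68 − 60)^(-0.1332) = 329.7·67.68^(-0.1332) = 329.7·0.57040 = 188.062.
G = 288.1·(127.68 − 60)^(-0.07551) = 288.1·67.68^(-0.07551) = 288.1·0.72741 = 209.568.
B = 255 by definition for t > 66.
Rounded: (188, 210, 255).

(188, 210, 255)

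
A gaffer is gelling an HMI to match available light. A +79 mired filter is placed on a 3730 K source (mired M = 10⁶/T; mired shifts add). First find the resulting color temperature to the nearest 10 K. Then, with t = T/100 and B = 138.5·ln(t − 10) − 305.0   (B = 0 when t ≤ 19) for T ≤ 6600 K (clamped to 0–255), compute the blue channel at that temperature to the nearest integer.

M_in = 10⁶/3730 = 268.10; M_out = 268.10 + (+79) = 347.10.
T_out = 10⁶/347.10 = 2881.0 K → 2880 K; t = 28.8.
B = 138.5·ln(28.8 − 10) − 305.0 = 138.5·ln 18.8 − 305.0 = 138.5·2.9339 − 305.0 = 101.339.
Rounded: 101.

101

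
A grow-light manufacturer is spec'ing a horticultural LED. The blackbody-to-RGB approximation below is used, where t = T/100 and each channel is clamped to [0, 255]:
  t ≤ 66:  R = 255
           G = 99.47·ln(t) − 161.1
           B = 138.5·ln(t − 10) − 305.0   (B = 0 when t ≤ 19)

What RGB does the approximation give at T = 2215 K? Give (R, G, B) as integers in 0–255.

(255, 147, 41)

t = 2215/100 = 22.15; the t ≤ 66 branch applies.
R = 255 by definition for t ≤ 66.
G = 99.47·ln 22.15 − 161.1 = 99.47·3.0978 − 161.1 = 147.042.
B = 138.5·ln(22.15 − 10) − 305.0 = 138.5·ln 12.15 − 305.0 = 138.5·2.4973 − 305.0 = 40.880.
Rounded: (255, 147, 41).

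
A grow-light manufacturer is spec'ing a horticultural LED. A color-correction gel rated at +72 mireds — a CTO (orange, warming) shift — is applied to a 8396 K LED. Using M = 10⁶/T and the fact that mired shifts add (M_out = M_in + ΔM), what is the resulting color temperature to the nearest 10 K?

5230 K

M_in = 10⁶/8396 = 119.10 mireds.
M_out = 119.10 + (+72) = 191.10 mireds.
T_out = 10⁶/191.10 = 5232.7 K → 5230 K.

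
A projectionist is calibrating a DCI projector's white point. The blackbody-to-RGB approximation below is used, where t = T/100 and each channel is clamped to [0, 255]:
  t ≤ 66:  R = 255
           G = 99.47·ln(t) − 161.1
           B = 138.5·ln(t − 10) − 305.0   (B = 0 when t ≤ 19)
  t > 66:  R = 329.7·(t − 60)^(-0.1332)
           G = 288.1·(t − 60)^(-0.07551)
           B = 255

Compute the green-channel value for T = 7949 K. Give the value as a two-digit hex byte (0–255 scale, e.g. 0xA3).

0xE6

t = 7949/100 = 79.49; the t > 66 branch applies.
G = 288.1·(79.49 − 60)^(-0.07551) = 288.1·19.49^(-0.07551) = 288.1·0.79911 = 230.223.
Rounded: 230; in hex, 0xE6.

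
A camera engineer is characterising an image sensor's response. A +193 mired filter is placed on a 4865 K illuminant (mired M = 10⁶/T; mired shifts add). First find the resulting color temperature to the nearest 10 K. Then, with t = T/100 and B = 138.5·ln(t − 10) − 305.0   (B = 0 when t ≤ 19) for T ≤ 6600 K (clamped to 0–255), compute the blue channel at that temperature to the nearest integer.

71

M_in = 10⁶/4865 = 205.55; M_out = 205.55 + (+193) = 398.55.
T_out = 10⁶/398.55 = 2509.1 K → 2510 K; t = 25.1.
B = 138.5·ln(25.1 − 10) − 305.0 = 138.5·ln 15.1 − 305.0 = 138.5·2.7147 − 305.0 = 70.985.
Rounded: 71.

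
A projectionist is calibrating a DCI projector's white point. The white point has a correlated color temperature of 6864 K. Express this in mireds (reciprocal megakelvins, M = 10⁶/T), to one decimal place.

M = 10⁶ / 6864 = 145.688 → 145.7 mireds.

145.7 mireds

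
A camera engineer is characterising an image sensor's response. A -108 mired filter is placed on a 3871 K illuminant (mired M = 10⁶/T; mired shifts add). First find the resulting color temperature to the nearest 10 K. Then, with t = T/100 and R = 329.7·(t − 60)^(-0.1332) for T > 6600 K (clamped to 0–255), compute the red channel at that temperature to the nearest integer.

M_in = 10⁶/3871 = 258.33; M_out = 258.33 + (-108) = 150.33.
T_out = 10⁶/150.33 = 6652.0 K → 6650 K; t = 66.5.
R = 329.7·(66.5 − 60)^(-0.1332) = 329.7·6.5^(-0.1332) = 329.7·0.77933 = 256.944 → clamped to 255.
Rounded: 255.

255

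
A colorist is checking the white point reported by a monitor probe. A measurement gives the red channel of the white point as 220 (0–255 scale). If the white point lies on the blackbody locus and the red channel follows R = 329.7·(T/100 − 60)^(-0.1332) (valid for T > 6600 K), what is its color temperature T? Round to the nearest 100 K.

(t − 60)^(-0.1332) = 220/329.7 = 0.66727.
t − 60 = 0.66727^(1/-0.1332) = 0.66727^(-7.508) = 20.847, so t = 80.847.
T = 100·t = 8085 K → 8100 K to the nearest 100 K.

8100 K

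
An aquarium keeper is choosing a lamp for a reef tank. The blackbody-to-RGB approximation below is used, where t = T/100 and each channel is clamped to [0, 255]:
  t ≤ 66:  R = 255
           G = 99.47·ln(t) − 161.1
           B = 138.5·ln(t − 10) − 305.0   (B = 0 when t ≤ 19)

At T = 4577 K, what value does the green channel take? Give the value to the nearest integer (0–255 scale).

t = 4577/100 = 45.77; the t ≤ 66 branch applies.
G = 99.47·ln 45.77 − 161.1 = 99.47·3.8236 − 161.1 = 219.236.
Rounded: 219.

219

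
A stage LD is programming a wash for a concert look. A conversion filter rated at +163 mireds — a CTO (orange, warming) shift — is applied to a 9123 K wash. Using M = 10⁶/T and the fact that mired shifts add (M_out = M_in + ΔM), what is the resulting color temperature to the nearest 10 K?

M_in = 10⁶/9123 = 109.61 mireds.
M_out = 109.61 + (+163) = 272.61 mireds.
T_out = 10⁶/272.61 = 3668.2 K → 3670 K.

3670 K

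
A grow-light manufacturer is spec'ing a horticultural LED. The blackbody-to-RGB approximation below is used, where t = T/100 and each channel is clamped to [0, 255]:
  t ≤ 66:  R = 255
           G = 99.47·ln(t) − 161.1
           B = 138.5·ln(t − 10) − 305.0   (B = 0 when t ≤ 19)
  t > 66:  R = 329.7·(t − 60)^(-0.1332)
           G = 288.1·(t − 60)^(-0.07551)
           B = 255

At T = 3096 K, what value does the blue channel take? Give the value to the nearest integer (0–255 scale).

t = 3096/100 = 30.96; the t ≤ 66 branch applies.
B = 138.5·ln(30.96 − 10) − 305.0 = 138.5·ln 20.96 − 305.0 = 138.5·3.0426 − 305.0 = 116.402.
Rounded: 116.

116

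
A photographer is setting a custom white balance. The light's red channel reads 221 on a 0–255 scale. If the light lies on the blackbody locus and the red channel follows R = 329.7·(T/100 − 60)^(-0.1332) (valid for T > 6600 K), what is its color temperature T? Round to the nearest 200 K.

8000 K

(t − 60)^(-0.1332) = 221/329.7 = 0.67031.
t − 60 = 0.67031^(1/-0.1332) = 0.67031^(-7.508) = 20.149, so t = 80.149.
T = 100·t = 8015 K → 8000 K to the nearest 200 K.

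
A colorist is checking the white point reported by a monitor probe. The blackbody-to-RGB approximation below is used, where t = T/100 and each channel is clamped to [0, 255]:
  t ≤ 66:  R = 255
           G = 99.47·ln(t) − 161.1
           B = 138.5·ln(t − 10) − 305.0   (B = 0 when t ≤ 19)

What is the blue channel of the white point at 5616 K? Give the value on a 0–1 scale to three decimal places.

t = 5616/100 = 56.16; the t ≤ 66 branch applies.
B = 138.5·ln(56.16 − 10) − 305.0 = 138.5·ln 46.16 − 305.0 = 138.5·3.8321 − 305.0 = 225.748.
On a 0–1 scale: 225.748/255 = 0.8853 → 0.885.

0.885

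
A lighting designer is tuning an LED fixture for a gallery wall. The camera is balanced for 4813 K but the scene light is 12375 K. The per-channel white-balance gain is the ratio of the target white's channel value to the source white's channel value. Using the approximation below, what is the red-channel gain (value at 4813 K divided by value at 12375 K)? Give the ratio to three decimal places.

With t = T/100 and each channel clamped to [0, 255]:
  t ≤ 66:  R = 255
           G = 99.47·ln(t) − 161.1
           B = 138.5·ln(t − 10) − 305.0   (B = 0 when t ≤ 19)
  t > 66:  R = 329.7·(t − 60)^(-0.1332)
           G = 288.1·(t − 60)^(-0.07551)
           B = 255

1.345

At 12375 K (t = 123.75):
  R = 329.7·(123.75 − 60)^(-0.1332) = 329.7·63.75^(-0.1332) = 329.7·0.57497 = 189.567.
At 4813 K (t = 48.13):
  R = 255 by definition for t ≤ 66.
Gain = 255.000 / 189.567 = 1.3452 → 1.345.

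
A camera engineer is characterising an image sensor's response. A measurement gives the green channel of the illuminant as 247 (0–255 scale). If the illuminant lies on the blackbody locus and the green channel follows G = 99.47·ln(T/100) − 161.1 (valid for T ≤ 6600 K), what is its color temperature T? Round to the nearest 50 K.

6050 K

ln t = (247 + 161.1) / 99.47 = 4.1027.
t = e^4.1027 = 60.506.
T = 100·t = 6051 K → 6050 K to the nearest 50 K.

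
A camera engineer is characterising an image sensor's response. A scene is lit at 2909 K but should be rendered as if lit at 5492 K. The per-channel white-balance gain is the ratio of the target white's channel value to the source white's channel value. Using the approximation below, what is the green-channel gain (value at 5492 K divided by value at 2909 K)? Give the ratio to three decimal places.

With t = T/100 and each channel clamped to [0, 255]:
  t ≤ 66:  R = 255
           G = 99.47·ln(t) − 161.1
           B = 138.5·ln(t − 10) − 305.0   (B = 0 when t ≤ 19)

1.363

At 2909 K (t = 29.09):
  G = 99.47·ln 29.09 − 161.1 = 99.47·3.3704 − 161.1 = 174.153.
At 5492 K (t = 54.92):
  G = 99.47·ln 54.92 − 161.1 = 99.47·4.0059 − 161.1 = 237.365.
Gain = 237.365 / 174.153 = 1.3630 → 1.363.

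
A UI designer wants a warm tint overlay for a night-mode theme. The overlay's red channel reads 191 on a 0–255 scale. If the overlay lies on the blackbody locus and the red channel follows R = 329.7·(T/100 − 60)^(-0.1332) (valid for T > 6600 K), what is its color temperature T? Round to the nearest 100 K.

12000 K

(t − 60)^(-0.1332) = 191/329.7 = 0.57931.
t − 60 = 0.57931^(1/-0.1332) = 0.57931^(-7.508) = 60.245, so t = 120.245.
T = 100·t = 12025 K → 12000 K to the nearest 100 K.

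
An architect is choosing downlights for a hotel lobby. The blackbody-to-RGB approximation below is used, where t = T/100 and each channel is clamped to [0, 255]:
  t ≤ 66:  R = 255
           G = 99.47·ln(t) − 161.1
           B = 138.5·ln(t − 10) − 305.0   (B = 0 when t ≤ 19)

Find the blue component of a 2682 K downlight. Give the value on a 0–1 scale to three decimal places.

t = 2682/100 = 26.82; the t ≤ 66 branch applies.
B = 138.5·ln(26.82 − 10) − 305.0 = 138.5·ln 16.82 − 305.0 = 138.5·2.8226 − 305.0 = 85.926.
On a 0–1 scale: 85.926/255 = 0.3370 → 0.337.

0.337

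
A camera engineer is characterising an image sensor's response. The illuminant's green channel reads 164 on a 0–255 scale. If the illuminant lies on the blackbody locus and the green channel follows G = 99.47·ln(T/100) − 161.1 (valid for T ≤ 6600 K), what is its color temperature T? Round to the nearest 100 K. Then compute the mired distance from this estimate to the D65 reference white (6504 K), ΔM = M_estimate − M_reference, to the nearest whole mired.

+231 mireds

ln t = (164 + 161.1) / 99.47 = 3.2683.
t = e^3.2683 = 26.267.
T = 100·t = 2627 K → 2600 K to the nearest 100 K.
M_estimate = 10⁶/2600 = 384.62; M_reference = 10⁶/6504 = 153.75.
ΔM = 384.62 − 153.75 = 230.86 → +231 mireds.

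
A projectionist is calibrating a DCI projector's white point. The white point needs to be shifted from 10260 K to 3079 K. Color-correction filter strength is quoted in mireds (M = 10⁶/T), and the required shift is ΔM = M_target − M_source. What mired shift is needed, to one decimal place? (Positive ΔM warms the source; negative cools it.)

M_source = 10⁶/10260 = 97.466; M_target = 10⁶/3079 = 324.781.
ΔM = 324.781 − 97.466 = 227.315 → +227.3 mireds, a warming shift.

+227.3 mireds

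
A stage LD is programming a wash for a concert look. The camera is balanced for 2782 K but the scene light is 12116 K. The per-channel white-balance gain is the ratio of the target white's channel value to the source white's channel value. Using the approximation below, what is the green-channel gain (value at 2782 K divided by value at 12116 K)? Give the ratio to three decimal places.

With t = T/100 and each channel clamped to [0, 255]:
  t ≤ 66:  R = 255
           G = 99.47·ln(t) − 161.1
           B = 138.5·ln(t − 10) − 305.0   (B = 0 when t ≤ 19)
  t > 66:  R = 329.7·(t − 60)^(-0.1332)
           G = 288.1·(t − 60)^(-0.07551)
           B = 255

At 12116 K (t = 121.16):
  G = 288.1·(121.16 − 60)^(-0.07551) = 288.1·61.16^(-0.07551) = 288.1·0.73300 = 211.177.
At 2782 K (t = 27.82):
  G = 99.47·ln 27.82 − 161.1 = 99.47·3.3258 − 161.1 = 169.713.
Gain = 169.713 / 211.177 = 0.8037 → 0.804.

0.804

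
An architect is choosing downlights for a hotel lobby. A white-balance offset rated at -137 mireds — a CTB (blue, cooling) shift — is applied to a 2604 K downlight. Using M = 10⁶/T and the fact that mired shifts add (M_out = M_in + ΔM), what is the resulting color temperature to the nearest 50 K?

M_in = 10⁶/2604 = 384.02 mireds.
M_out = 384.02 + (-137) = 247.02 mireds.
T_out = 10⁶/247.02 = 4048.2 K → 4050 K.

4050 K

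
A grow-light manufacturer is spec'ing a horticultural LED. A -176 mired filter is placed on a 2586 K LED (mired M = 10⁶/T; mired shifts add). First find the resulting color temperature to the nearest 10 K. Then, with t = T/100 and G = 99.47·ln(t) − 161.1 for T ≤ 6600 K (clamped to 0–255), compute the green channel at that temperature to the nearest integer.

223

M_in = 10⁶/2586 = 386.70; M_out = 386.70 + (-176) = 210.70.
T_out = 10⁶/210.70 = 4746.1 K → 4750 K; t = 47.5.
G = 99.47·ln 47.5 − 161.1 = 99.47·3.8607 − 161.1 = 222.927.
Rounded: 223.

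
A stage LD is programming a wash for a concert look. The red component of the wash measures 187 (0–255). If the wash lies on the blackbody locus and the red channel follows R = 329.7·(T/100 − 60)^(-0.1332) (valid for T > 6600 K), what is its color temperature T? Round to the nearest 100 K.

(t − 60)^(-0.1332) = 187/329.7 = 0.56718.
t − 60 = 0.56718^(1/-0.1332) = 0.56718^(-7.508) = 70.620, so t = 130.620.
T = 100·t = 13062 K → 13100 K to the nearest 100 K.

13100 K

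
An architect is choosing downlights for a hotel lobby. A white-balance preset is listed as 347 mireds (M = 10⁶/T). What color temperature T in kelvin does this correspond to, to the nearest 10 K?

2880 K

T = 10⁶ / 347 = 2881.84 K → 2880 K.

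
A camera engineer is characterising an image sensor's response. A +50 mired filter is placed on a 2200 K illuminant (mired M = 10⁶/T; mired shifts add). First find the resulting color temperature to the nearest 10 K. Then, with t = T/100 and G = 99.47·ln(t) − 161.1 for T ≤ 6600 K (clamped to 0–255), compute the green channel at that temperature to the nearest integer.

M_in = 10⁶/2200 = 454.55; M_out = 454.55 + (+50) = 504.55.
T_out = 10⁶/504.55 = 1982.0 K → 1980 K; t = 19.8.
G = 99.47·ln 19.8 − 161.1 = 99.47·2.9857 − 161.1 = 135.886.
Rounded: 136.

136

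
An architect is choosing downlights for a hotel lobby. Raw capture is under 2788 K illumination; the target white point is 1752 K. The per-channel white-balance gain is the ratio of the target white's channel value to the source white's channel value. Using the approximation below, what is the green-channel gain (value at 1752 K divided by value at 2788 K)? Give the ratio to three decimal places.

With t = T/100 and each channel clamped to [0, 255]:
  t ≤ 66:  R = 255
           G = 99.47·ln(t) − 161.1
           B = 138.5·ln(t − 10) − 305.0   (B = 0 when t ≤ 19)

At 2788 K (t = 27.88):
  G = 99.47·ln 27.88 − 161.1 = 99.47·3.3279 − 161.1 = 169.927.
At 1752 K (t = 17.52):
  G = 99.47·ln 17.52 − 161.1 = 99.47·2.8633 − 161.1 = 123.717.
Gain = 123.717 / 169.927 = 0.7281 → 0.728.

0.728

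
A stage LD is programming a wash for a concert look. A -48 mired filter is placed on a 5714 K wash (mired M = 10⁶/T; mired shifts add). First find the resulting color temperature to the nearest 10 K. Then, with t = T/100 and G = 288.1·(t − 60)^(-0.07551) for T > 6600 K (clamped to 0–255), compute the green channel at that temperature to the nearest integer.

231

M_in = 10⁶/5714 = 175.01; M_out = 175.01 + (-48) = 127.01.
T_out = 10⁶/127.01 = 7873.5 K → 7870 K; t = 78.7.
G = 288.1·(78.7 − 60)^(-0.07551) = 288.1·18.7^(-0.07551) = 288.1·0.80161 = 230.944.
Rounded: 231.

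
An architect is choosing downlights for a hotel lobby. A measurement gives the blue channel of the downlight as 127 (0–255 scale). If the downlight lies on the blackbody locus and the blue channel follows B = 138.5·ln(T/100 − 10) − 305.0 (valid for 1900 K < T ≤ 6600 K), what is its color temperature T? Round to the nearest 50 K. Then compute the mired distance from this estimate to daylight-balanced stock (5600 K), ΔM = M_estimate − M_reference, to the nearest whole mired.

ln(t − 10) = (127 + 305.0) / 138.5 = 3.1191.
t − 10 = e^3.1191 = 22.627, so t = 32.627.
T = 100·t = 3263 K → 3250 K to the nearest 50 K.
M_estimate = 10⁶/3250 = 307.69; M_reference = 10⁶/5600 = 178.57.
ΔM = 307.69 − 178.57 = 129.12 → +129 mireds.

+129 mireds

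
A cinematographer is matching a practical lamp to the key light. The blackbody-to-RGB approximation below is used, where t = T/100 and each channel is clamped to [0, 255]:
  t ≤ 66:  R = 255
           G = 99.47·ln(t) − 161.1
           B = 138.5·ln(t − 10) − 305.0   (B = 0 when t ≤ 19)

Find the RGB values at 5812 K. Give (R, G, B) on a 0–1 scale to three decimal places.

(1.000, 0.953, 0.908)

t = 5812/100 = 58.12; the t ≤ 66 branch applies.
R = 255 by definition for t ≤ 66.
G = 99.47·ln 58.12 − 161.1 = 99.47·4.0625 − 161.1 = 242.998.
B = 138.5·ln(58.12 − 10) − 305.0 = 138.5·ln 48.12 − 305.0 = 138.5·3.8737 − 305.0 = 231.507.
Dividing each by 255: (1.0000, 0.9529, 0.9079) → (1.000, 0.953, 0.908).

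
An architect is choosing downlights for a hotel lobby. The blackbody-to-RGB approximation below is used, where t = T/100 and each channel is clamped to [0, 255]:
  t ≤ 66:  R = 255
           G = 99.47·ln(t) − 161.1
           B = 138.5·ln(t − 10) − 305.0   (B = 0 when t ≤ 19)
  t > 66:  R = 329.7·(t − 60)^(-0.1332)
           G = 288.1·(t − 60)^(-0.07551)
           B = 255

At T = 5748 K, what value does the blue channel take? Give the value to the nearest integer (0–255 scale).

230

t = 5748/100 = 57.48; the t ≤ 66 branch applies.
B = 138.5·ln(57.48 − 10) − 305.0 = 138.5·ln 47.48 − 305.0 = 138.5·3.8603 − 305.0 = 229.653.
Rounded: 230.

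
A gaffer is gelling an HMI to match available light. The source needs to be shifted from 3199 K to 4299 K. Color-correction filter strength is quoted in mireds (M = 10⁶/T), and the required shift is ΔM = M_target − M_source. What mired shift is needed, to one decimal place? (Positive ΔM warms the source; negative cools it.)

M_source = 10⁶/3199 = 312.598; M_target = 10⁶/4299 = 232.612.
ΔM = 232.612 − 312.598 = -79.985 → -80.0 mireds, a cooling shift.

-80.0 mireds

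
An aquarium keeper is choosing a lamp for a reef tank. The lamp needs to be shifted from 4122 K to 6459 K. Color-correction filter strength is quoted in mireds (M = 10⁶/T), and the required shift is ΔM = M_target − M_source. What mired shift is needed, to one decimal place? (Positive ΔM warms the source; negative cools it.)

-87.8 mireds

M_source = 10⁶/4122 = 242.601; M_target = 10⁶/6459 = 154.823.
ΔM = 154.823 − 242.601 = -87.778 → -87.8 mireds, a cooling shift.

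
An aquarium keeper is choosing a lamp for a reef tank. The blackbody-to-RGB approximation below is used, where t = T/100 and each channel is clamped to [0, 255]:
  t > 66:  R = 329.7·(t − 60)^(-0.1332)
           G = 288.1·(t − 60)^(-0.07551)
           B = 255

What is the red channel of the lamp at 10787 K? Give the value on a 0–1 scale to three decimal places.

0.772

t = 10787/100 = 107.87; the t > 66 branch applies.
R = 329.7·(107.87 − 60)^(-0.1332) = 329.7·47.87^(-0.1332) = 329.7·0.59733 = 196.940.
On a 0–1 scale: 196.940/255 = 0.7723 → 0.772.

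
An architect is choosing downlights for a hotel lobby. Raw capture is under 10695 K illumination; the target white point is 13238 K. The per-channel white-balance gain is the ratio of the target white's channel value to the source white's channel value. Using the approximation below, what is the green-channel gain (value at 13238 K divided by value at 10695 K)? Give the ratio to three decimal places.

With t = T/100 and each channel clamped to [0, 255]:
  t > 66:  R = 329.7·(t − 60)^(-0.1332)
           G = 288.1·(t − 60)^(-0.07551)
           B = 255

0.968

At 10695 K (t = 106.95):
  G = 288.1·(106.95 − 60)^(-0.07551) = 288.1·46.95^(-0.07551) = 288.1·0.74778 = 215.436.
At 13238 K (t = 132.38):
  G = 288.1·(132.38 − 60)^(-0.07551) = 288.1·72.38^(-0.07551) = 288.1·0.72374 = 208.508.
Gain = 208.508 / 215.436 = 0.9678 → 0.968.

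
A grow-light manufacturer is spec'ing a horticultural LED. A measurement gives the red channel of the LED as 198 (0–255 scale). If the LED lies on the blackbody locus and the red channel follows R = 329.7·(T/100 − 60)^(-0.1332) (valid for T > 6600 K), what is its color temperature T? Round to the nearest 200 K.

(t − 60)^(-0.1332) = 198/329.7 = 0.60055.
t − 60 = 0.60055^(1/-0.1332) = 0.60055^(-7.508) = 45.980, so t = 105.980.
T = 100·t = 10598 K → 10600 K to the nearest 200 K.

10600 K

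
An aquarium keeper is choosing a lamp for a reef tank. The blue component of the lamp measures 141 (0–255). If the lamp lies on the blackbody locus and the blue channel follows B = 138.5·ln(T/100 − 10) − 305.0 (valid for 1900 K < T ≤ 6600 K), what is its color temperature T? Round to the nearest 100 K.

3500 K

ln(t − 10) = (141 + 305.0) / 138.5 = 3.2202.
t − 10 = e^3.2202 = 25.034, so t = 35.034.
T = 100·t = 3503 K → 3500 K to the nearest 100 K.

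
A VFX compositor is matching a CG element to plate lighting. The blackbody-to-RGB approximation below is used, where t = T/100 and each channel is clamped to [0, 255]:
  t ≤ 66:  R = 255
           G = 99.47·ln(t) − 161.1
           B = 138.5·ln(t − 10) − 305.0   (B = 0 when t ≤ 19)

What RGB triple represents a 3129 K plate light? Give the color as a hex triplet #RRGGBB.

t = 3129/100 = 31.29; the t ≤ 66 branch applies.
R = 255 by definition for t ≤ 66.
G = 99.47·ln 31.29 − 161.1 = 99.47·3.4433 − 161.1 = 181.405.
B = 138.5·ln(31.29 − 10) − 305.0 = 138.5·ln 21.29 − 305.0 = 138.5·3.0582 − 305.0 = 118.566.
Rounded: (255, 181, 119).
In hex: #FFB577.

#FFB577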